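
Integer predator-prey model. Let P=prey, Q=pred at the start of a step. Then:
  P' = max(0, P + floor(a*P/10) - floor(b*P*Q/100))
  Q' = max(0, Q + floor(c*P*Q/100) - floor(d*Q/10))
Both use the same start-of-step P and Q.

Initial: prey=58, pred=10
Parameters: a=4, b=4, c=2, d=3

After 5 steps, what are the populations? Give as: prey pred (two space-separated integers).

Answer: 0 28

Derivation:
Step 1: prey: 58+23-23=58; pred: 10+11-3=18
Step 2: prey: 58+23-41=40; pred: 18+20-5=33
Step 3: prey: 40+16-52=4; pred: 33+26-9=50
Step 4: prey: 4+1-8=0; pred: 50+4-15=39
Step 5: prey: 0+0-0=0; pred: 39+0-11=28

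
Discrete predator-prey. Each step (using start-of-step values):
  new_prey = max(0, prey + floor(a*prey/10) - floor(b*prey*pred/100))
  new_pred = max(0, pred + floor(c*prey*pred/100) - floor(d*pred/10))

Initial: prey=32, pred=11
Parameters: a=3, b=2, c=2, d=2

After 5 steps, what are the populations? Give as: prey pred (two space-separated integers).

Step 1: prey: 32+9-7=34; pred: 11+7-2=16
Step 2: prey: 34+10-10=34; pred: 16+10-3=23
Step 3: prey: 34+10-15=29; pred: 23+15-4=34
Step 4: prey: 29+8-19=18; pred: 34+19-6=47
Step 5: prey: 18+5-16=7; pred: 47+16-9=54

Answer: 7 54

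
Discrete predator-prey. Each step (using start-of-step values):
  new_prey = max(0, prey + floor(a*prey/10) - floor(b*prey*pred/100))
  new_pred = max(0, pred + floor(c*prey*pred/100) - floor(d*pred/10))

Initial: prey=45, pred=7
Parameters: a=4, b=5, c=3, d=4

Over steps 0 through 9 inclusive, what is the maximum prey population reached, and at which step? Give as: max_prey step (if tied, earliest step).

Step 1: prey: 45+18-15=48; pred: 7+9-2=14
Step 2: prey: 48+19-33=34; pred: 14+20-5=29
Step 3: prey: 34+13-49=0; pred: 29+29-11=47
Step 4: prey: 0+0-0=0; pred: 47+0-18=29
Step 5: prey: 0+0-0=0; pred: 29+0-11=18
Step 6: prey: 0+0-0=0; pred: 18+0-7=11
Step 7: prey: 0+0-0=0; pred: 11+0-4=7
Step 8: prey: 0+0-0=0; pred: 7+0-2=5
Step 9: prey: 0+0-0=0; pred: 5+0-2=3
Max prey = 48 at step 1

Answer: 48 1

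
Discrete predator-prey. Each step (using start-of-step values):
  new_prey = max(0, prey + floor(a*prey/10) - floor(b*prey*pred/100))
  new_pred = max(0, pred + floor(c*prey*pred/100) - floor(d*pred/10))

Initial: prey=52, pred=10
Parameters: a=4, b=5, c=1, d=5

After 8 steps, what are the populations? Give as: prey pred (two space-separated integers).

Step 1: prey: 52+20-26=46; pred: 10+5-5=10
Step 2: prey: 46+18-23=41; pred: 10+4-5=9
Step 3: prey: 41+16-18=39; pred: 9+3-4=8
Step 4: prey: 39+15-15=39; pred: 8+3-4=7
Step 5: prey: 39+15-13=41; pred: 7+2-3=6
Step 6: prey: 41+16-12=45; pred: 6+2-3=5
Step 7: prey: 45+18-11=52; pred: 5+2-2=5
Step 8: prey: 52+20-13=59; pred: 5+2-2=5

Answer: 59 5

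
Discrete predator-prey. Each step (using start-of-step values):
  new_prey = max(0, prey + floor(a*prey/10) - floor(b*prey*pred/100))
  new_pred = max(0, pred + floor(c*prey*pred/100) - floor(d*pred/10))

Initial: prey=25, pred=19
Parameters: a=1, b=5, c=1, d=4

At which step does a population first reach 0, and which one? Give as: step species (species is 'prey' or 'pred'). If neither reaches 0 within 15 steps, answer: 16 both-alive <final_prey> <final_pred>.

Step 1: prey: 25+2-23=4; pred: 19+4-7=16
Step 2: prey: 4+0-3=1; pred: 16+0-6=10
Step 3: prey: 1+0-0=1; pred: 10+0-4=6
Step 4: prey: 1+0-0=1; pred: 6+0-2=4
Step 5: prey: 1+0-0=1; pred: 4+0-1=3
Step 6: prey: 1+0-0=1; pred: 3+0-1=2
Step 7: prey: 1+0-0=1; pred: 2+0-0=2
Steps 8-15: state stable at prey=1, pred=2 (no change)
No extinction within 15 steps

Answer: 16 both-alive 1 2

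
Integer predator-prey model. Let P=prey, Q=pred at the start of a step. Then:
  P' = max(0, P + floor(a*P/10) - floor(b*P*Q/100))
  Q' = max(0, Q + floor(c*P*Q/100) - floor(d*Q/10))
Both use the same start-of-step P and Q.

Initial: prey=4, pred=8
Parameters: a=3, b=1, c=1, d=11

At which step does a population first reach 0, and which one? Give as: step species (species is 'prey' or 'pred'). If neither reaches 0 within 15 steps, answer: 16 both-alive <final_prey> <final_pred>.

Step 1: prey: 4+1-0=5; pred: 8+0-8=0
First extinction: pred at step 1

Answer: 1 pred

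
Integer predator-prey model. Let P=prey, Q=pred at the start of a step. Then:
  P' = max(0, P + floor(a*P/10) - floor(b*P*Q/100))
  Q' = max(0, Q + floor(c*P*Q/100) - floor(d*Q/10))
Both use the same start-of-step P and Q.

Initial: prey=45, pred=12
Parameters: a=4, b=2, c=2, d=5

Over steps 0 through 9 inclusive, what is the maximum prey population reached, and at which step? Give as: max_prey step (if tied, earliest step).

Step 1: prey: 45+18-10=53; pred: 12+10-6=16
Step 2: prey: 53+21-16=58; pred: 16+16-8=24
Step 3: prey: 58+23-27=54; pred: 24+27-12=39
Step 4: prey: 54+21-42=33; pred: 39+42-19=62
Step 5: prey: 33+13-40=6; pred: 62+40-31=71
Step 6: prey: 6+2-8=0; pred: 71+8-35=44
Step 7: prey: 0+0-0=0; pred: 44+0-22=22
Step 8: prey: 0+0-0=0; pred: 22+0-11=11
Step 9: prey: 0+0-0=0; pred: 11+0-5=6
Max prey = 58 at step 2

Answer: 58 2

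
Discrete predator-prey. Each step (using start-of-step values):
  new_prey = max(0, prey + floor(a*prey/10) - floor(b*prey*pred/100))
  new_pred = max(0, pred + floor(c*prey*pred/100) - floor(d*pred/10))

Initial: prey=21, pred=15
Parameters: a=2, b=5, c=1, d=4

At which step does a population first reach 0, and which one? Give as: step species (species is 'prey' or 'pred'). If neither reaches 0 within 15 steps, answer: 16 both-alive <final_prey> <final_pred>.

Answer: 16 both-alive 15 2

Derivation:
Step 1: prey: 21+4-15=10; pred: 15+3-6=12
Step 2: prey: 10+2-6=6; pred: 12+1-4=9
Step 3: prey: 6+1-2=5; pred: 9+0-3=6
Step 4: prey: 5+1-1=5; pred: 6+0-2=4
Step 5: prey: 5+1-1=5; pred: 4+0-1=3
Step 6: prey: 5+1-0=6; pred: 3+0-1=2
Step 7: prey: 6+1-0=7; pred: 2+0-0=2
Step 8: prey: 7+1-0=8; pred: 2+0-0=2
Step 9: prey: 8+1-0=9; pred: 2+0-0=2
Step 10: prey: 9+1-0=10; pred: 2+0-0=2
Step 11: prey: 10+2-1=11; pred: 2+0-0=2
Step 12: prey: 11+2-1=12; pred: 2+0-0=2
Step 13: prey: 12+2-1=13; pred: 2+0-0=2
Step 14: prey: 13+2-1=14; pred: 2+0-0=2
Step 15: prey: 14+2-1=15; pred: 2+0-0=2
No extinction within 15 steps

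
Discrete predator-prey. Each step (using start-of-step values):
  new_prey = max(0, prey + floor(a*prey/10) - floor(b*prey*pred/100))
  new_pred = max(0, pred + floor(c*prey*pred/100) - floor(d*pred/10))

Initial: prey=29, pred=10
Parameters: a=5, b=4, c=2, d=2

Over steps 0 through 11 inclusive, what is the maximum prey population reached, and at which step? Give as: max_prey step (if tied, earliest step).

Step 1: prey: 29+14-11=32; pred: 10+5-2=13
Step 2: prey: 32+16-16=32; pred: 13+8-2=19
Step 3: prey: 32+16-24=24; pred: 19+12-3=28
Step 4: prey: 24+12-26=10; pred: 28+13-5=36
Step 5: prey: 10+5-14=1; pred: 36+7-7=36
Step 6: prey: 1+0-1=0; pred: 36+0-7=29
Step 7: prey: 0+0-0=0; pred: 29+0-5=24
Step 8: prey: 0+0-0=0; pred: 24+0-4=20
Step 9: prey: 0+0-0=0; pred: 20+0-4=16
Step 10: prey: 0+0-0=0; pred: 16+0-3=13
Step 11: prey: 0+0-0=0; pred: 13+0-2=11
Max prey = 32 at step 1

Answer: 32 1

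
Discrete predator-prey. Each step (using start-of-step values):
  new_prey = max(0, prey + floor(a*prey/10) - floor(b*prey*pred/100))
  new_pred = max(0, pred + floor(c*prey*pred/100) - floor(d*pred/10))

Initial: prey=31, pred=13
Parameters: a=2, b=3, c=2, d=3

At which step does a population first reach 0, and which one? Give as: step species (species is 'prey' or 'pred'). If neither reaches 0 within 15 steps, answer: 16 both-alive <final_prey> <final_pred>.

Answer: 16 both-alive 2 3

Derivation:
Step 1: prey: 31+6-12=25; pred: 13+8-3=18
Step 2: prey: 25+5-13=17; pred: 18+9-5=22
Step 3: prey: 17+3-11=9; pred: 22+7-6=23
Step 4: prey: 9+1-6=4; pred: 23+4-6=21
Step 5: prey: 4+0-2=2; pred: 21+1-6=16
Step 6: prey: 2+0-0=2; pred: 16+0-4=12
Step 7: prey: 2+0-0=2; pred: 12+0-3=9
Step 8: prey: 2+0-0=2; pred: 9+0-2=7
Step 9: prey: 2+0-0=2; pred: 7+0-2=5
Step 10: prey: 2+0-0=2; pred: 5+0-1=4
Step 11: prey: 2+0-0=2; pred: 4+0-1=3
Step 12: prey: 2+0-0=2; pred: 3+0-0=3
Steps 13-15: state stable at prey=2, pred=3 (no change)
No extinction within 15 steps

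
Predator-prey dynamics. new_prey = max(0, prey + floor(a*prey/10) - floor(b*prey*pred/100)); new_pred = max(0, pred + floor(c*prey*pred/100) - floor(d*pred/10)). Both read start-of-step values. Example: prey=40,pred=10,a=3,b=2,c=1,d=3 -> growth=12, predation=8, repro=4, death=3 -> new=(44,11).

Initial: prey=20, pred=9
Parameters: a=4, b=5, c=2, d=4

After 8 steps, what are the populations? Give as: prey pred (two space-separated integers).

Step 1: prey: 20+8-9=19; pred: 9+3-3=9
Step 2: prey: 19+7-8=18; pred: 9+3-3=9
Step 3: prey: 18+7-8=17; pred: 9+3-3=9
Step 4: prey: 17+6-7=16; pred: 9+3-3=9
Step 5: prey: 16+6-7=15; pred: 9+2-3=8
Step 6: prey: 15+6-6=15; pred: 8+2-3=7
Step 7: prey: 15+6-5=16; pred: 7+2-2=7
Step 8: prey: 16+6-5=17; pred: 7+2-2=7

Answer: 17 7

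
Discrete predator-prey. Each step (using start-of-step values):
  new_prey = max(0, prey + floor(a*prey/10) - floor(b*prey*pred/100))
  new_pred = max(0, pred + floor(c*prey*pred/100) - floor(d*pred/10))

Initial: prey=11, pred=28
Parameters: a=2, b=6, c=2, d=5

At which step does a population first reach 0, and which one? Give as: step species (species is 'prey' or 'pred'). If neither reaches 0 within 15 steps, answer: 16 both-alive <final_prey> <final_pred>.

Answer: 1 prey

Derivation:
Step 1: prey: 11+2-18=0; pred: 28+6-14=20
First extinction: prey at step 1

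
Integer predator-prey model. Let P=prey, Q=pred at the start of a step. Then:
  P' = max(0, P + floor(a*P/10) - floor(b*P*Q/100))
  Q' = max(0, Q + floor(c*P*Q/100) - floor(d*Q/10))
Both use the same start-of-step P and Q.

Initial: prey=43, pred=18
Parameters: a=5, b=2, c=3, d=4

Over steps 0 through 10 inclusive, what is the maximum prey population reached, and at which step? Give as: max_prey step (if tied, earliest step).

Answer: 49 1

Derivation:
Step 1: prey: 43+21-15=49; pred: 18+23-7=34
Step 2: prey: 49+24-33=40; pred: 34+49-13=70
Step 3: prey: 40+20-56=4; pred: 70+84-28=126
Step 4: prey: 4+2-10=0; pred: 126+15-50=91
Step 5: prey: 0+0-0=0; pred: 91+0-36=55
Step 6: prey: 0+0-0=0; pred: 55+0-22=33
Step 7: prey: 0+0-0=0; pred: 33+0-13=20
Step 8: prey: 0+0-0=0; pred: 20+0-8=12
Step 9: prey: 0+0-0=0; pred: 12+0-4=8
Step 10: prey: 0+0-0=0; pred: 8+0-3=5
Max prey = 49 at step 1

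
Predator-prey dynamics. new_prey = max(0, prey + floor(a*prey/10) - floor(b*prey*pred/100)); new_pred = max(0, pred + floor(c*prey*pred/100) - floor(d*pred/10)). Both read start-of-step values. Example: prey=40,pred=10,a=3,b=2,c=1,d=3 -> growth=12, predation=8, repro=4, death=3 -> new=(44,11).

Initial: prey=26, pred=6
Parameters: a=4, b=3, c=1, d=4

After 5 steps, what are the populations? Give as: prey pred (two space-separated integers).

Step 1: prey: 26+10-4=32; pred: 6+1-2=5
Step 2: prey: 32+12-4=40; pred: 5+1-2=4
Step 3: prey: 40+16-4=52; pred: 4+1-1=4
Step 4: prey: 52+20-6=66; pred: 4+2-1=5
Step 5: prey: 66+26-9=83; pred: 5+3-2=6

Answer: 83 6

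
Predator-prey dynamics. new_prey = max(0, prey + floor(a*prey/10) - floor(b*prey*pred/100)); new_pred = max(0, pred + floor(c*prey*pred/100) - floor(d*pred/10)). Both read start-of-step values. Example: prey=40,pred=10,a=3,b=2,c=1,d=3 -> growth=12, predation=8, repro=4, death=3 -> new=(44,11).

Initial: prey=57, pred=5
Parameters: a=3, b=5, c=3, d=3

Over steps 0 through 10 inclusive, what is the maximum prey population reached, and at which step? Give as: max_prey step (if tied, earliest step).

Answer: 60 1

Derivation:
Step 1: prey: 57+17-14=60; pred: 5+8-1=12
Step 2: prey: 60+18-36=42; pred: 12+21-3=30
Step 3: prey: 42+12-63=0; pred: 30+37-9=58
Step 4: prey: 0+0-0=0; pred: 58+0-17=41
Step 5: prey: 0+0-0=0; pred: 41+0-12=29
Step 6: prey: 0+0-0=0; pred: 29+0-8=21
Step 7: prey: 0+0-0=0; pred: 21+0-6=15
Step 8: prey: 0+0-0=0; pred: 15+0-4=11
Step 9: prey: 0+0-0=0; pred: 11+0-3=8
Step 10: prey: 0+0-0=0; pred: 8+0-2=6
Max prey = 60 at step 1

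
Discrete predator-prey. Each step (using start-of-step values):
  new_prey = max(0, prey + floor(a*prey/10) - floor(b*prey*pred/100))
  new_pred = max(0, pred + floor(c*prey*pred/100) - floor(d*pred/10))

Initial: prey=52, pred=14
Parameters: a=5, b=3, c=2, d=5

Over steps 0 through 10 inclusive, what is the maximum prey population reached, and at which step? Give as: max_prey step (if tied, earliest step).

Step 1: prey: 52+26-21=57; pred: 14+14-7=21
Step 2: prey: 57+28-35=50; pred: 21+23-10=34
Step 3: prey: 50+25-51=24; pred: 34+34-17=51
Step 4: prey: 24+12-36=0; pred: 51+24-25=50
Step 5: prey: 0+0-0=0; pred: 50+0-25=25
Step 6: prey: 0+0-0=0; pred: 25+0-12=13
Step 7: prey: 0+0-0=0; pred: 13+0-6=7
Step 8: prey: 0+0-0=0; pred: 7+0-3=4
Step 9: prey: 0+0-0=0; pred: 4+0-2=2
Step 10: prey: 0+0-0=0; pred: 2+0-1=1
Max prey = 57 at step 1

Answer: 57 1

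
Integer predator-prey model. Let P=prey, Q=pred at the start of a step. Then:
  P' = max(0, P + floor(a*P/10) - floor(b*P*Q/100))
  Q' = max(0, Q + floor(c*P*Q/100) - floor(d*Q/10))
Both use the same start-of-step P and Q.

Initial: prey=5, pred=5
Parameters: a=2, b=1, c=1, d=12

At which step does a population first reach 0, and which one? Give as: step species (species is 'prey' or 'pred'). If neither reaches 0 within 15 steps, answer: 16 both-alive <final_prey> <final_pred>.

Step 1: prey: 5+1-0=6; pred: 5+0-6=0
First extinction: pred at step 1

Answer: 1 pred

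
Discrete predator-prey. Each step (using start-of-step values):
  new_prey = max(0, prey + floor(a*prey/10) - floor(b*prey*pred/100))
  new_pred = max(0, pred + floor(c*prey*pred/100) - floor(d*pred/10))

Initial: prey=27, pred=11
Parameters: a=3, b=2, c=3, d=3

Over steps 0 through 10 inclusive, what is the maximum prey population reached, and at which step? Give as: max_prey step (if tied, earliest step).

Answer: 30 1

Derivation:
Step 1: prey: 27+8-5=30; pred: 11+8-3=16
Step 2: prey: 30+9-9=30; pred: 16+14-4=26
Step 3: prey: 30+9-15=24; pred: 26+23-7=42
Step 4: prey: 24+7-20=11; pred: 42+30-12=60
Step 5: prey: 11+3-13=1; pred: 60+19-18=61
Step 6: prey: 1+0-1=0; pred: 61+1-18=44
Step 7: prey: 0+0-0=0; pred: 44+0-13=31
Step 8: prey: 0+0-0=0; pred: 31+0-9=22
Step 9: prey: 0+0-0=0; pred: 22+0-6=16
Step 10: prey: 0+0-0=0; pred: 16+0-4=12
Max prey = 30 at step 1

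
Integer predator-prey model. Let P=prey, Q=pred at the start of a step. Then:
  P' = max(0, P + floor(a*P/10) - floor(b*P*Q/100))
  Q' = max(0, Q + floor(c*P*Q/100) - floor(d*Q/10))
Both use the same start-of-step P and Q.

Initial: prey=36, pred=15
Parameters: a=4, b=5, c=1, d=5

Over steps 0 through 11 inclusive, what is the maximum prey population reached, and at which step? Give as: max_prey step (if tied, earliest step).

Answer: 129 11

Derivation:
Step 1: prey: 36+14-27=23; pred: 15+5-7=13
Step 2: prey: 23+9-14=18; pred: 13+2-6=9
Step 3: prey: 18+7-8=17; pred: 9+1-4=6
Step 4: prey: 17+6-5=18; pred: 6+1-3=4
Step 5: prey: 18+7-3=22; pred: 4+0-2=2
Step 6: prey: 22+8-2=28; pred: 2+0-1=1
Step 7: prey: 28+11-1=38; pred: 1+0-0=1
Step 8: prey: 38+15-1=52; pred: 1+0-0=1
Step 9: prey: 52+20-2=70; pred: 1+0-0=1
Step 10: prey: 70+28-3=95; pred: 1+0-0=1
Step 11: prey: 95+38-4=129; pred: 1+0-0=1
Max prey = 129 at step 11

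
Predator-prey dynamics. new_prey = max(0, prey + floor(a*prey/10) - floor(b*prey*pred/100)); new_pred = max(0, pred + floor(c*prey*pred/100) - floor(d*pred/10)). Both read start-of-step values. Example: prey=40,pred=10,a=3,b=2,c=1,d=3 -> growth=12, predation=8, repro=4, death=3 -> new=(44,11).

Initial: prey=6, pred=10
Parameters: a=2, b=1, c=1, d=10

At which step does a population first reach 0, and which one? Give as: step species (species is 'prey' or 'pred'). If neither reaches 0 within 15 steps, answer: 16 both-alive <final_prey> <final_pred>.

Step 1: prey: 6+1-0=7; pred: 10+0-10=0
First extinction: pred at step 1

Answer: 1 pred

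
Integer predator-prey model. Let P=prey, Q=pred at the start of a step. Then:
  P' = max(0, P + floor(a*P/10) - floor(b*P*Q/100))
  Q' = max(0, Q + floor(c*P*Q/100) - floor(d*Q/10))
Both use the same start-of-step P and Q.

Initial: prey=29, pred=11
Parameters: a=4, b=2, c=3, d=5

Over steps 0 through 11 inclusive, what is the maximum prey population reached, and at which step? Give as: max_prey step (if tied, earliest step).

Step 1: prey: 29+11-6=34; pred: 11+9-5=15
Step 2: prey: 34+13-10=37; pred: 15+15-7=23
Step 3: prey: 37+14-17=34; pred: 23+25-11=37
Step 4: prey: 34+13-25=22; pred: 37+37-18=56
Step 5: prey: 22+8-24=6; pred: 56+36-28=64
Step 6: prey: 6+2-7=1; pred: 64+11-32=43
Step 7: prey: 1+0-0=1; pred: 43+1-21=23
Step 8: prey: 1+0-0=1; pred: 23+0-11=12
Step 9: prey: 1+0-0=1; pred: 12+0-6=6
Step 10: prey: 1+0-0=1; pred: 6+0-3=3
Step 11: prey: 1+0-0=1; pred: 3+0-1=2
Max prey = 37 at step 2

Answer: 37 2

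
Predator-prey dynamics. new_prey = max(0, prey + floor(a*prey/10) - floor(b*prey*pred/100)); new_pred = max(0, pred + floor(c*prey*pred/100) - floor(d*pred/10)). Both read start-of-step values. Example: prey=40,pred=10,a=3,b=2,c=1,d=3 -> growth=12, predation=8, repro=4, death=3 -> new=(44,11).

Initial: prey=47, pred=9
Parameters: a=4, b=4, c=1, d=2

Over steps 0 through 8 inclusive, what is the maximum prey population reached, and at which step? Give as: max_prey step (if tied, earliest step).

Answer: 49 1

Derivation:
Step 1: prey: 47+18-16=49; pred: 9+4-1=12
Step 2: prey: 49+19-23=45; pred: 12+5-2=15
Step 3: prey: 45+18-27=36; pred: 15+6-3=18
Step 4: prey: 36+14-25=25; pred: 18+6-3=21
Step 5: prey: 25+10-21=14; pred: 21+5-4=22
Step 6: prey: 14+5-12=7; pred: 22+3-4=21
Step 7: prey: 7+2-5=4; pred: 21+1-4=18
Step 8: prey: 4+1-2=3; pred: 18+0-3=15
Max prey = 49 at step 1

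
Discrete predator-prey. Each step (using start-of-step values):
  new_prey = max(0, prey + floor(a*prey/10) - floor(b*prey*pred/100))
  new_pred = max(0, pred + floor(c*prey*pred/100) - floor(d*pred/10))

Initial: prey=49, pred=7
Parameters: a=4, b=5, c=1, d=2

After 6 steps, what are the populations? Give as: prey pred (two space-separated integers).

Answer: 7 17

Derivation:
Step 1: prey: 49+19-17=51; pred: 7+3-1=9
Step 2: prey: 51+20-22=49; pred: 9+4-1=12
Step 3: prey: 49+19-29=39; pred: 12+5-2=15
Step 4: prey: 39+15-29=25; pred: 15+5-3=17
Step 5: prey: 25+10-21=14; pred: 17+4-3=18
Step 6: prey: 14+5-12=7; pred: 18+2-3=17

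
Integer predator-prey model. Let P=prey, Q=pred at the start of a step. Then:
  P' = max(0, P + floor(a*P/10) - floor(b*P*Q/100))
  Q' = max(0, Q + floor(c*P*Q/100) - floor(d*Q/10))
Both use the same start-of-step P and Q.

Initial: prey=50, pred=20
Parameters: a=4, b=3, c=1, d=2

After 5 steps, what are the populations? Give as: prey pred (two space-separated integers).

Step 1: prey: 50+20-30=40; pred: 20+10-4=26
Step 2: prey: 40+16-31=25; pred: 26+10-5=31
Step 3: prey: 25+10-23=12; pred: 31+7-6=32
Step 4: prey: 12+4-11=5; pred: 32+3-6=29
Step 5: prey: 5+2-4=3; pred: 29+1-5=25

Answer: 3 25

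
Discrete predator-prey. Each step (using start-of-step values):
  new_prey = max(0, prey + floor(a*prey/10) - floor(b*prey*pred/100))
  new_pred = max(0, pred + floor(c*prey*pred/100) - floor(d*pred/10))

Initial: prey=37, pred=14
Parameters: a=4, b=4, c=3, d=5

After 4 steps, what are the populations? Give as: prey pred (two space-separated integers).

Answer: 1 17

Derivation:
Step 1: prey: 37+14-20=31; pred: 14+15-7=22
Step 2: prey: 31+12-27=16; pred: 22+20-11=31
Step 3: prey: 16+6-19=3; pred: 31+14-15=30
Step 4: prey: 3+1-3=1; pred: 30+2-15=17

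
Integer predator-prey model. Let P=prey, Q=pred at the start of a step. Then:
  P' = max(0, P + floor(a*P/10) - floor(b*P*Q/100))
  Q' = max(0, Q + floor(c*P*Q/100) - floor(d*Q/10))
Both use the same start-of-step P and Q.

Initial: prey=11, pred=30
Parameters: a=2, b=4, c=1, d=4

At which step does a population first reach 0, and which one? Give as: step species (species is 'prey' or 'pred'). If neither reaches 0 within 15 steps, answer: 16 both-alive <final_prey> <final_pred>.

Answer: 1 prey

Derivation:
Step 1: prey: 11+2-13=0; pred: 30+3-12=21
First extinction: prey at step 1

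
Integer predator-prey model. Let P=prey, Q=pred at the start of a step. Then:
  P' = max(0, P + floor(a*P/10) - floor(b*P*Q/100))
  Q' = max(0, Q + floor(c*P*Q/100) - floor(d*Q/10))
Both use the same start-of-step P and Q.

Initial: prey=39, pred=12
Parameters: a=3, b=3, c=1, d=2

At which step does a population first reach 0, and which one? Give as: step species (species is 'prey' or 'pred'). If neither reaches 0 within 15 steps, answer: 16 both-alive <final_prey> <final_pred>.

Answer: 16 both-alive 7 4

Derivation:
Step 1: prey: 39+11-14=36; pred: 12+4-2=14
Step 2: prey: 36+10-15=31; pred: 14+5-2=17
Step 3: prey: 31+9-15=25; pred: 17+5-3=19
Step 4: prey: 25+7-14=18; pred: 19+4-3=20
Step 5: prey: 18+5-10=13; pred: 20+3-4=19
Step 6: prey: 13+3-7=9; pred: 19+2-3=18
Step 7: prey: 9+2-4=7; pred: 18+1-3=16
Step 8: prey: 7+2-3=6; pred: 16+1-3=14
Step 9: prey: 6+1-2=5; pred: 14+0-2=12
Step 10: prey: 5+1-1=5; pred: 12+0-2=10
Step 11: prey: 5+1-1=5; pred: 10+0-2=8
Step 12: prey: 5+1-1=5; pred: 8+0-1=7
Step 13: prey: 5+1-1=5; pred: 7+0-1=6
Step 14: prey: 5+1-0=6; pred: 6+0-1=5
Step 15: prey: 6+1-0=7; pred: 5+0-1=4
No extinction within 15 steps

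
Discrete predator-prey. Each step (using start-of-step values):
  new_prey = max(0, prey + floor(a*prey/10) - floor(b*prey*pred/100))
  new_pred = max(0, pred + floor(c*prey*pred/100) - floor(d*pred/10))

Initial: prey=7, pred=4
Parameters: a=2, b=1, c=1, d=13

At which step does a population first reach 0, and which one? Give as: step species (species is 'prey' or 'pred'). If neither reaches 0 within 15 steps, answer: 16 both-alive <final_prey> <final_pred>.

Answer: 1 pred

Derivation:
Step 1: prey: 7+1-0=8; pred: 4+0-5=0
First extinction: pred at step 1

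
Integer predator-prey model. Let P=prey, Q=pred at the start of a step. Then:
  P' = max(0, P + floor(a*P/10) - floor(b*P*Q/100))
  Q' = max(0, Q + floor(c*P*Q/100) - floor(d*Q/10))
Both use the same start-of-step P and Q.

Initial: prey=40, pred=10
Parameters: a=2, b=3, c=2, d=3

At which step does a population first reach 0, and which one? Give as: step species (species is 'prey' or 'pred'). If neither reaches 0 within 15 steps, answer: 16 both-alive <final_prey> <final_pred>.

Answer: 16 both-alive 1 3

Derivation:
Step 1: prey: 40+8-12=36; pred: 10+8-3=15
Step 2: prey: 36+7-16=27; pred: 15+10-4=21
Step 3: prey: 27+5-17=15; pred: 21+11-6=26
Step 4: prey: 15+3-11=7; pred: 26+7-7=26
Step 5: prey: 7+1-5=3; pred: 26+3-7=22
Step 6: prey: 3+0-1=2; pred: 22+1-6=17
Step 7: prey: 2+0-1=1; pred: 17+0-5=12
Step 8: prey: 1+0-0=1; pred: 12+0-3=9
Step 9: prey: 1+0-0=1; pred: 9+0-2=7
Step 10: prey: 1+0-0=1; pred: 7+0-2=5
Step 11: prey: 1+0-0=1; pred: 5+0-1=4
Step 12: prey: 1+0-0=1; pred: 4+0-1=3
Step 13: prey: 1+0-0=1; pred: 3+0-0=3
Steps 14-15: state stable at prey=1, pred=3 (no change)
No extinction within 15 steps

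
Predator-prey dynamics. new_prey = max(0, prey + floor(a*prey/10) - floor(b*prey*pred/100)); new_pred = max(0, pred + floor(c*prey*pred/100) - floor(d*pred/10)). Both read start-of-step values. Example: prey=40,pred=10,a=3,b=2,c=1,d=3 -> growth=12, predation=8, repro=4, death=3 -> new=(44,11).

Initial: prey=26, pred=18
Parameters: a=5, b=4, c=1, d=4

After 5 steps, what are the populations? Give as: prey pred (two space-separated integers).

Step 1: prey: 26+13-18=21; pred: 18+4-7=15
Step 2: prey: 21+10-12=19; pred: 15+3-6=12
Step 3: prey: 19+9-9=19; pred: 12+2-4=10
Step 4: prey: 19+9-7=21; pred: 10+1-4=7
Step 5: prey: 21+10-5=26; pred: 7+1-2=6

Answer: 26 6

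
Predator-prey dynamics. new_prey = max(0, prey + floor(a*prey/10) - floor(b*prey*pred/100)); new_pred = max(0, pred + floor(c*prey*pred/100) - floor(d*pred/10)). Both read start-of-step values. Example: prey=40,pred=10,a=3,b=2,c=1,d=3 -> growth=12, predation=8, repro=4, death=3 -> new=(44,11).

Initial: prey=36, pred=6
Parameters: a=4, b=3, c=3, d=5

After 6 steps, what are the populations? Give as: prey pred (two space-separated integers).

Answer: 0 33

Derivation:
Step 1: prey: 36+14-6=44; pred: 6+6-3=9
Step 2: prey: 44+17-11=50; pred: 9+11-4=16
Step 3: prey: 50+20-24=46; pred: 16+24-8=32
Step 4: prey: 46+18-44=20; pred: 32+44-16=60
Step 5: prey: 20+8-36=0; pred: 60+36-30=66
Step 6: prey: 0+0-0=0; pred: 66+0-33=33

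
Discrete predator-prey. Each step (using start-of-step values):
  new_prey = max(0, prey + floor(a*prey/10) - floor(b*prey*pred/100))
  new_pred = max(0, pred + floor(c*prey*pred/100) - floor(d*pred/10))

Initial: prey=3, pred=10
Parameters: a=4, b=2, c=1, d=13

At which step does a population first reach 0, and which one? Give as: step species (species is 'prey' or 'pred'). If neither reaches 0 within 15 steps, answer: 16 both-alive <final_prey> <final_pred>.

Answer: 1 pred

Derivation:
Step 1: prey: 3+1-0=4; pred: 10+0-13=0
First extinction: pred at step 1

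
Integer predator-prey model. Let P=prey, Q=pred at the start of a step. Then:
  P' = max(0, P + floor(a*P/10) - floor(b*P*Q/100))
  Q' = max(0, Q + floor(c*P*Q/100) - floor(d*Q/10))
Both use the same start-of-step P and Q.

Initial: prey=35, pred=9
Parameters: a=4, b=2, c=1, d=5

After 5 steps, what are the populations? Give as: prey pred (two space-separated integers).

Step 1: prey: 35+14-6=43; pred: 9+3-4=8
Step 2: prey: 43+17-6=54; pred: 8+3-4=7
Step 3: prey: 54+21-7=68; pred: 7+3-3=7
Step 4: prey: 68+27-9=86; pred: 7+4-3=8
Step 5: prey: 86+34-13=107; pred: 8+6-4=10

Answer: 107 10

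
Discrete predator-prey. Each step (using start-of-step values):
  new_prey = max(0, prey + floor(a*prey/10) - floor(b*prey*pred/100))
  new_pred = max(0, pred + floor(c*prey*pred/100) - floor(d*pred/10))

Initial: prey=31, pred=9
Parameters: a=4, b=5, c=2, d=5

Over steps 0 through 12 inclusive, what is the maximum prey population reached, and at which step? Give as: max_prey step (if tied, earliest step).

Answer: 40 12

Derivation:
Step 1: prey: 31+12-13=30; pred: 9+5-4=10
Step 2: prey: 30+12-15=27; pred: 10+6-5=11
Step 3: prey: 27+10-14=23; pred: 11+5-5=11
Step 4: prey: 23+9-12=20; pred: 11+5-5=11
Step 5: prey: 20+8-11=17; pred: 11+4-5=10
Step 6: prey: 17+6-8=15; pred: 10+3-5=8
Step 7: prey: 15+6-6=15; pred: 8+2-4=6
Step 8: prey: 15+6-4=17; pred: 6+1-3=4
Step 9: prey: 17+6-3=20; pred: 4+1-2=3
Step 10: prey: 20+8-3=25; pred: 3+1-1=3
Step 11: prey: 25+10-3=32; pred: 3+1-1=3
Step 12: prey: 32+12-4=40; pred: 3+1-1=3
Max prey = 40 at step 12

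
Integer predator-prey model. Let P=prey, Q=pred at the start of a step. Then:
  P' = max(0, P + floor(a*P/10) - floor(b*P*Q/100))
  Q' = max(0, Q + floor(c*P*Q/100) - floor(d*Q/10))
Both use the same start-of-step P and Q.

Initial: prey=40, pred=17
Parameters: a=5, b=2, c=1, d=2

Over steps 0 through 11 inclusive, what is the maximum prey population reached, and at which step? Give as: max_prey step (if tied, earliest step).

Step 1: prey: 40+20-13=47; pred: 17+6-3=20
Step 2: prey: 47+23-18=52; pred: 20+9-4=25
Step 3: prey: 52+26-26=52; pred: 25+13-5=33
Step 4: prey: 52+26-34=44; pred: 33+17-6=44
Step 5: prey: 44+22-38=28; pred: 44+19-8=55
Step 6: prey: 28+14-30=12; pred: 55+15-11=59
Step 7: prey: 12+6-14=4; pred: 59+7-11=55
Step 8: prey: 4+2-4=2; pred: 55+2-11=46
Step 9: prey: 2+1-1=2; pred: 46+0-9=37
Step 10: prey: 2+1-1=2; pred: 37+0-7=30
Step 11: prey: 2+1-1=2; pred: 30+0-6=24
Max prey = 52 at step 2

Answer: 52 2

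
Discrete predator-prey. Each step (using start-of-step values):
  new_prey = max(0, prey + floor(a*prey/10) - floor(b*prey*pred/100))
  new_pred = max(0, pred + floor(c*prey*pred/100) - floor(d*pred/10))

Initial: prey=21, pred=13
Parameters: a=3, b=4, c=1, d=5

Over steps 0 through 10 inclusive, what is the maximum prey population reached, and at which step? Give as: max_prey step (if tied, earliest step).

Answer: 78 10

Derivation:
Step 1: prey: 21+6-10=17; pred: 13+2-6=9
Step 2: prey: 17+5-6=16; pred: 9+1-4=6
Step 3: prey: 16+4-3=17; pred: 6+0-3=3
Step 4: prey: 17+5-2=20; pred: 3+0-1=2
Step 5: prey: 20+6-1=25; pred: 2+0-1=1
Step 6: prey: 25+7-1=31; pred: 1+0-0=1
Step 7: prey: 31+9-1=39; pred: 1+0-0=1
Step 8: prey: 39+11-1=49; pred: 1+0-0=1
Step 9: prey: 49+14-1=62; pred: 1+0-0=1
Step 10: prey: 62+18-2=78; pred: 1+0-0=1
Max prey = 78 at step 10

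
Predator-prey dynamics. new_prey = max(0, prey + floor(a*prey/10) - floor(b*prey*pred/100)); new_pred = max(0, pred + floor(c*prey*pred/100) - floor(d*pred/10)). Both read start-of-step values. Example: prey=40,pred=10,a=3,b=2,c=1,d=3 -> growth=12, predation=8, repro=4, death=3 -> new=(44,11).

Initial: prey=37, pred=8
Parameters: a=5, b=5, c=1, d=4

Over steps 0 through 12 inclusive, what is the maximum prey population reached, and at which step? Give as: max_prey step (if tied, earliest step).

Answer: 63 5

Derivation:
Step 1: prey: 37+18-14=41; pred: 8+2-3=7
Step 2: prey: 41+20-14=47; pred: 7+2-2=7
Step 3: prey: 47+23-16=54; pred: 7+3-2=8
Step 4: prey: 54+27-21=60; pred: 8+4-3=9
Step 5: prey: 60+30-27=63; pred: 9+5-3=11
Step 6: prey: 63+31-34=60; pred: 11+6-4=13
Step 7: prey: 60+30-39=51; pred: 13+7-5=15
Step 8: prey: 51+25-38=38; pred: 15+7-6=16
Step 9: prey: 38+19-30=27; pred: 16+6-6=16
Step 10: prey: 27+13-21=19; pred: 16+4-6=14
Step 11: prey: 19+9-13=15; pred: 14+2-5=11
Step 12: prey: 15+7-8=14; pred: 11+1-4=8
Max prey = 63 at step 5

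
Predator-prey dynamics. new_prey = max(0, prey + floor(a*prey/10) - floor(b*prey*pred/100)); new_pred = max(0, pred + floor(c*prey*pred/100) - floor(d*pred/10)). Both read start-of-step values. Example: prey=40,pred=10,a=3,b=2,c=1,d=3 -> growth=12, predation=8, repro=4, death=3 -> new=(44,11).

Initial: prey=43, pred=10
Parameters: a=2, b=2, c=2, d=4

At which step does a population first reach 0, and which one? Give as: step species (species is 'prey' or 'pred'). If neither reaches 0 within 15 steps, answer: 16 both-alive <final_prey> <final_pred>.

Step 1: prey: 43+8-8=43; pred: 10+8-4=14
Step 2: prey: 43+8-12=39; pred: 14+12-5=21
Step 3: prey: 39+7-16=30; pred: 21+16-8=29
Step 4: prey: 30+6-17=19; pred: 29+17-11=35
Step 5: prey: 19+3-13=9; pred: 35+13-14=34
Step 6: prey: 9+1-6=4; pred: 34+6-13=27
Step 7: prey: 4+0-2=2; pred: 27+2-10=19
Step 8: prey: 2+0-0=2; pred: 19+0-7=12
Step 9: prey: 2+0-0=2; pred: 12+0-4=8
Step 10: prey: 2+0-0=2; pred: 8+0-3=5
Step 11: prey: 2+0-0=2; pred: 5+0-2=3
Step 12: prey: 2+0-0=2; pred: 3+0-1=2
Step 13: prey: 2+0-0=2; pred: 2+0-0=2
Steps 14-15: state stable at prey=2, pred=2 (no change)
No extinction within 15 steps

Answer: 16 both-alive 2 2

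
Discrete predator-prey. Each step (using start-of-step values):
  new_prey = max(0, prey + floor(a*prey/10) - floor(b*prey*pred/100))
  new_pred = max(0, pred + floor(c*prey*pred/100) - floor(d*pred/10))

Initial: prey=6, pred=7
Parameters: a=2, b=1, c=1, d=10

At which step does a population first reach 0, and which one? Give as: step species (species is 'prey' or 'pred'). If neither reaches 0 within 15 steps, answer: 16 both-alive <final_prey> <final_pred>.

Step 1: prey: 6+1-0=7; pred: 7+0-7=0
First extinction: pred at step 1

Answer: 1 pred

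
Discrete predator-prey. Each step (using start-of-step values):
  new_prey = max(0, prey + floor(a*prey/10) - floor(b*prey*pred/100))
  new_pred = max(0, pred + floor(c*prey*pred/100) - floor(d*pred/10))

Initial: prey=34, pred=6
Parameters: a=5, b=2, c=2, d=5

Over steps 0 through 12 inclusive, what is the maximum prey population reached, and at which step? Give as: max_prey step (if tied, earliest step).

Step 1: prey: 34+17-4=47; pred: 6+4-3=7
Step 2: prey: 47+23-6=64; pred: 7+6-3=10
Step 3: prey: 64+32-12=84; pred: 10+12-5=17
Step 4: prey: 84+42-28=98; pred: 17+28-8=37
Step 5: prey: 98+49-72=75; pred: 37+72-18=91
Step 6: prey: 75+37-136=0; pred: 91+136-45=182
Step 7: prey: 0+0-0=0; pred: 182+0-91=91
Step 8: prey: 0+0-0=0; pred: 91+0-45=46
Step 9: prey: 0+0-0=0; pred: 46+0-23=23
Step 10: prey: 0+0-0=0; pred: 23+0-11=12
Step 11: prey: 0+0-0=0; pred: 12+0-6=6
Step 12: prey: 0+0-0=0; pred: 6+0-3=3
Max prey = 98 at step 4

Answer: 98 4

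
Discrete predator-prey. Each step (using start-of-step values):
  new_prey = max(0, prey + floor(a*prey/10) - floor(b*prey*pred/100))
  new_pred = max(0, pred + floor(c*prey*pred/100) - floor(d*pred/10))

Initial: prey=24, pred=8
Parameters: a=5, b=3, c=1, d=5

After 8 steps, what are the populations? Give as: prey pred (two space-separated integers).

Step 1: prey: 24+12-5=31; pred: 8+1-4=5
Step 2: prey: 31+15-4=42; pred: 5+1-2=4
Step 3: prey: 42+21-5=58; pred: 4+1-2=3
Step 4: prey: 58+29-5=82; pred: 3+1-1=3
Step 5: prey: 82+41-7=116; pred: 3+2-1=4
Step 6: prey: 116+58-13=161; pred: 4+4-2=6
Step 7: prey: 161+80-28=213; pred: 6+9-3=12
Step 8: prey: 213+106-76=243; pred: 12+25-6=31

Answer: 243 31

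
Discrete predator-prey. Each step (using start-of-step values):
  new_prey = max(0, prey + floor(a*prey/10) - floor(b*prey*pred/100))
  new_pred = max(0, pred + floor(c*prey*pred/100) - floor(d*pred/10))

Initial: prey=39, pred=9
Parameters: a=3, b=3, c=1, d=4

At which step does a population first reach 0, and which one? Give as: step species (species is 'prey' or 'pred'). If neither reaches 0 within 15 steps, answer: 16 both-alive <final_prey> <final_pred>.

Answer: 16 both-alive 47 10

Derivation:
Step 1: prey: 39+11-10=40; pred: 9+3-3=9
Step 2: prey: 40+12-10=42; pred: 9+3-3=9
Step 3: prey: 42+12-11=43; pred: 9+3-3=9
Step 4: prey: 43+12-11=44; pred: 9+3-3=9
Step 5: prey: 44+13-11=46; pred: 9+3-3=9
Step 6: prey: 46+13-12=47; pred: 9+4-3=10
Step 7: prey: 47+14-14=47; pred: 10+4-4=10
Steps 8-15: state stable at prey=47, pred=10 (no change)
No extinction within 15 steps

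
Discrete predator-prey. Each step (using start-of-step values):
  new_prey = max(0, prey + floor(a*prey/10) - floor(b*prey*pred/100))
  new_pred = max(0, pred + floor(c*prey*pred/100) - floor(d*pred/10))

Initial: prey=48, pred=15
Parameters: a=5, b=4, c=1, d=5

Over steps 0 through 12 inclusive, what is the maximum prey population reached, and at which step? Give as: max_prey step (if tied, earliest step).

Step 1: prey: 48+24-28=44; pred: 15+7-7=15
Step 2: prey: 44+22-26=40; pred: 15+6-7=14
Step 3: prey: 40+20-22=38; pred: 14+5-7=12
Step 4: prey: 38+19-18=39; pred: 12+4-6=10
Step 5: prey: 39+19-15=43; pred: 10+3-5=8
Step 6: prey: 43+21-13=51; pred: 8+3-4=7
Step 7: prey: 51+25-14=62; pred: 7+3-3=7
Step 8: prey: 62+31-17=76; pred: 7+4-3=8
Step 9: prey: 76+38-24=90; pred: 8+6-4=10
Step 10: prey: 90+45-36=99; pred: 10+9-5=14
Step 11: prey: 99+49-55=93; pred: 14+13-7=20
Step 12: prey: 93+46-74=65; pred: 20+18-10=28
Max prey = 99 at step 10

Answer: 99 10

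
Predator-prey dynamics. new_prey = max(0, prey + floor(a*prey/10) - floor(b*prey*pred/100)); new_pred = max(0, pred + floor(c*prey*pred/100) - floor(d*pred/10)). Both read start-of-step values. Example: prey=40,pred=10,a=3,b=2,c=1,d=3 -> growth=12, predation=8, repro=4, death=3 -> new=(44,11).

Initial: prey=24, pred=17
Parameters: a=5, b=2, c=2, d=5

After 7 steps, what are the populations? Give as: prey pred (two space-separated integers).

Answer: 21 54

Derivation:
Step 1: prey: 24+12-8=28; pred: 17+8-8=17
Step 2: prey: 28+14-9=33; pred: 17+9-8=18
Step 3: prey: 33+16-11=38; pred: 18+11-9=20
Step 4: prey: 38+19-15=42; pred: 20+15-10=25
Step 5: prey: 42+21-21=42; pred: 25+21-12=34
Step 6: prey: 42+21-28=35; pred: 34+28-17=45
Step 7: prey: 35+17-31=21; pred: 45+31-22=54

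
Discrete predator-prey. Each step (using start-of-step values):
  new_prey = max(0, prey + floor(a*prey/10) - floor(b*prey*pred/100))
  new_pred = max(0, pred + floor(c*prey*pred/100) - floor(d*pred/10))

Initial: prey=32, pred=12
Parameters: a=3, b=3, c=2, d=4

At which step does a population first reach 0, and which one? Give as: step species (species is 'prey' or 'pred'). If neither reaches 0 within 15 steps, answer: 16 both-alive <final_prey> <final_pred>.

Answer: 16 both-alive 26 2

Derivation:
Step 1: prey: 32+9-11=30; pred: 12+7-4=15
Step 2: prey: 30+9-13=26; pred: 15+9-6=18
Step 3: prey: 26+7-14=19; pred: 18+9-7=20
Step 4: prey: 19+5-11=13; pred: 20+7-8=19
Step 5: prey: 13+3-7=9; pred: 19+4-7=16
Step 6: prey: 9+2-4=7; pred: 16+2-6=12
Step 7: prey: 7+2-2=7; pred: 12+1-4=9
Step 8: prey: 7+2-1=8; pred: 9+1-3=7
Step 9: prey: 8+2-1=9; pred: 7+1-2=6
Step 10: prey: 9+2-1=10; pred: 6+1-2=5
Step 11: prey: 10+3-1=12; pred: 5+1-2=4
Step 12: prey: 12+3-1=14; pred: 4+0-1=3
Step 13: prey: 14+4-1=17; pred: 3+0-1=2
Step 14: prey: 17+5-1=21; pred: 2+0-0=2
Step 15: prey: 21+6-1=26; pred: 2+0-0=2
No extinction within 15 steps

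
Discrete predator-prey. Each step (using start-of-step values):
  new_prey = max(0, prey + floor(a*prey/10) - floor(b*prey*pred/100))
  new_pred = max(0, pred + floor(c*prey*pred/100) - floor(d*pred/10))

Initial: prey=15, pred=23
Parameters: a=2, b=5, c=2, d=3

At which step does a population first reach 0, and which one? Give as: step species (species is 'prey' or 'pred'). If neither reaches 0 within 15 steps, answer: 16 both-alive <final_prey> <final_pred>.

Step 1: prey: 15+3-17=1; pred: 23+6-6=23
Step 2: prey: 1+0-1=0; pred: 23+0-6=17
First extinction: prey at step 2

Answer: 2 prey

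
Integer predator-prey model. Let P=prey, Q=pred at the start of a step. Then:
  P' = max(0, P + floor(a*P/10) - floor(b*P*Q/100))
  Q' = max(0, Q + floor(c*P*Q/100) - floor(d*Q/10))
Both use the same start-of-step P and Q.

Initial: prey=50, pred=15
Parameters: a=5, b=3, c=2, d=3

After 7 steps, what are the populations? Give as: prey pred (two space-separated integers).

Answer: 0 19

Derivation:
Step 1: prey: 50+25-22=53; pred: 15+15-4=26
Step 2: prey: 53+26-41=38; pred: 26+27-7=46
Step 3: prey: 38+19-52=5; pred: 46+34-13=67
Step 4: prey: 5+2-10=0; pred: 67+6-20=53
Step 5: prey: 0+0-0=0; pred: 53+0-15=38
Step 6: prey: 0+0-0=0; pred: 38+0-11=27
Step 7: prey: 0+0-0=0; pred: 27+0-8=19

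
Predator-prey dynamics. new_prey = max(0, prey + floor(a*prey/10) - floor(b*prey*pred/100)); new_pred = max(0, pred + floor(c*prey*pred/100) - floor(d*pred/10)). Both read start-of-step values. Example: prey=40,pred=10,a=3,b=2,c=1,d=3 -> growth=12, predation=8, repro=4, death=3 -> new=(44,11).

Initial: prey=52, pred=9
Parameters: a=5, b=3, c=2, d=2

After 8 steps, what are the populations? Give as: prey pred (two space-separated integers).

Answer: 0 42

Derivation:
Step 1: prey: 52+26-14=64; pred: 9+9-1=17
Step 2: prey: 64+32-32=64; pred: 17+21-3=35
Step 3: prey: 64+32-67=29; pred: 35+44-7=72
Step 4: prey: 29+14-62=0; pred: 72+41-14=99
Step 5: prey: 0+0-0=0; pred: 99+0-19=80
Step 6: prey: 0+0-0=0; pred: 80+0-16=64
Step 7: prey: 0+0-0=0; pred: 64+0-12=52
Step 8: prey: 0+0-0=0; pred: 52+0-10=42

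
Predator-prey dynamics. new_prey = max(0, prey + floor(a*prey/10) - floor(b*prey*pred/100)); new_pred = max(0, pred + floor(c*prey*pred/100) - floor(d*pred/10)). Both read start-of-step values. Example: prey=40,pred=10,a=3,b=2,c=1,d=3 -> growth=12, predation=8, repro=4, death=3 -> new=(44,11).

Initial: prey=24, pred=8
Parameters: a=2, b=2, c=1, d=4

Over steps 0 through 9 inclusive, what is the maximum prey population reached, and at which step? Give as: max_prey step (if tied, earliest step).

Step 1: prey: 24+4-3=25; pred: 8+1-3=6
Step 2: prey: 25+5-3=27; pred: 6+1-2=5
Step 3: prey: 27+5-2=30; pred: 5+1-2=4
Step 4: prey: 30+6-2=34; pred: 4+1-1=4
Step 5: prey: 34+6-2=38; pred: 4+1-1=4
Step 6: prey: 38+7-3=42; pred: 4+1-1=4
Step 7: prey: 42+8-3=47; pred: 4+1-1=4
Step 8: prey: 47+9-3=53; pred: 4+1-1=4
Step 9: prey: 53+10-4=59; pred: 4+2-1=5
Max prey = 59 at step 9

Answer: 59 9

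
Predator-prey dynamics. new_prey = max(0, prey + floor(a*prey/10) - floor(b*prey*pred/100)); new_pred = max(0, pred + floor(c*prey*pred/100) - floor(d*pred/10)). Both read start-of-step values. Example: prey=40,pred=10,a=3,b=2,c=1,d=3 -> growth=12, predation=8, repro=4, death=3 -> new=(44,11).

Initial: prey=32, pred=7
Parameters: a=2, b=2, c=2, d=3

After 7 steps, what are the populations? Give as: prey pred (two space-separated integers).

Step 1: prey: 32+6-4=34; pred: 7+4-2=9
Step 2: prey: 34+6-6=34; pred: 9+6-2=13
Step 3: prey: 34+6-8=32; pred: 13+8-3=18
Step 4: prey: 32+6-11=27; pred: 18+11-5=24
Step 5: prey: 27+5-12=20; pred: 24+12-7=29
Step 6: prey: 20+4-11=13; pred: 29+11-8=32
Step 7: prey: 13+2-8=7; pred: 32+8-9=31

Answer: 7 31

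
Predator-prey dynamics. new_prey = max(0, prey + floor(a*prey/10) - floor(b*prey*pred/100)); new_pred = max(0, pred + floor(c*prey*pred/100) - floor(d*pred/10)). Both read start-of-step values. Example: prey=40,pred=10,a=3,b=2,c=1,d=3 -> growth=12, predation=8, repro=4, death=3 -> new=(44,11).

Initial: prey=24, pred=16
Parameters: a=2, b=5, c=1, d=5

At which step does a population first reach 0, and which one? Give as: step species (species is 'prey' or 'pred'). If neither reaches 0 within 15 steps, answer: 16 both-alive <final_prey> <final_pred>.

Step 1: prey: 24+4-19=9; pred: 16+3-8=11
Step 2: prey: 9+1-4=6; pred: 11+0-5=6
Step 3: prey: 6+1-1=6; pred: 6+0-3=3
Step 4: prey: 6+1-0=7; pred: 3+0-1=2
Step 5: prey: 7+1-0=8; pred: 2+0-1=1
Step 6: prey: 8+1-0=9; pred: 1+0-0=1
Step 7: prey: 9+1-0=10; pred: 1+0-0=1
Step 8: prey: 10+2-0=12; pred: 1+0-0=1
Step 9: prey: 12+2-0=14; pred: 1+0-0=1
Step 10: prey: 14+2-0=16; pred: 1+0-0=1
Step 11: prey: 16+3-0=19; pred: 1+0-0=1
Step 12: prey: 19+3-0=22; pred: 1+0-0=1
Step 13: prey: 22+4-1=25; pred: 1+0-0=1
Step 14: prey: 25+5-1=29; pred: 1+0-0=1
Step 15: prey: 29+5-1=33; pred: 1+0-0=1
No extinction within 15 steps

Answer: 16 both-alive 33 1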